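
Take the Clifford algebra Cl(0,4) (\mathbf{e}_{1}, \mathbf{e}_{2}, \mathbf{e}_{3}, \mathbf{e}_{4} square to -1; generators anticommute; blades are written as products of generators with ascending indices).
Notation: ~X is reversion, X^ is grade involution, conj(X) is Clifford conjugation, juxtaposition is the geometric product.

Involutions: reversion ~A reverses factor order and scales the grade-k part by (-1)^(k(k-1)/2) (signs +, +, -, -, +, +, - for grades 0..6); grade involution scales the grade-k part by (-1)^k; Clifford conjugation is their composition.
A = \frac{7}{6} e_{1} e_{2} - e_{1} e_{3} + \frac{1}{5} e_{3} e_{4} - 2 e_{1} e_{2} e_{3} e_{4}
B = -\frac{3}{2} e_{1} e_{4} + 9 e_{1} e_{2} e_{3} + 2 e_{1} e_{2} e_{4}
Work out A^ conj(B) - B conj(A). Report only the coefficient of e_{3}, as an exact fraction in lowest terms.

first term: -9 e_{2} - \frac{29}{2} e_{3} + \frac{47}{3} e_{4} - \frac{3}{10} e_{1} e_{3} + 3 e_{2} e_{3} + \frac{7}{4} e_{2} e_{4} - \frac{3}{2} e_{3} e_{4} - \frac{2}{5} e_{1} e_{2} e_{3} + \frac{9}{5} e_{1} e_{2} e_{4} + 2 e_{2} e_{3} e_{4}
second term: 9 e_{2} + \frac{29}{2} e_{3} - \frac{47}{3} e_{4} + \frac{3}{10} e_{1} e_{3} - 3 e_{2} e_{3} - \frac{7}{4} e_{2} e_{4} + \frac{3}{2} e_{3} e_{4} - \frac{2}{5} e_{1} e_{2} e_{3} + \frac{9}{5} e_{1} e_{2} e_{4} + 2 e_{2} e_{3} e_{4}
Answer: -29


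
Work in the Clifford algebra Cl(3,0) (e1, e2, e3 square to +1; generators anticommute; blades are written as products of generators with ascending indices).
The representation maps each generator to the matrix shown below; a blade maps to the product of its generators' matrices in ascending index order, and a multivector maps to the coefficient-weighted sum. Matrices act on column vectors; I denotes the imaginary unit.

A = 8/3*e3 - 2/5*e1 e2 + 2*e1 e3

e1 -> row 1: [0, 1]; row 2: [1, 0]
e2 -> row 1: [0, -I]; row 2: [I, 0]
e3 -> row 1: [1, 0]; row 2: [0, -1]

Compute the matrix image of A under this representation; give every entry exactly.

Bivector images (products of the table entries): rho(e1 e2) = rho(e1)rho(e2) = row 1: [I, 0]; row 2: [0, -I]; rho(e1 e3) = rho(e1)rho(e3) = row 1: [0, -1]; row 2: [1, 0].
M = (8/3)*rho(e3) + (-2/5)*rho(e1 e2) + (2)*rho(e1 e3), summed entrywise:
Answer: row 1: [8/3 - 2*I/5, -2]; row 2: [2, -8/3 + 2*I/5]


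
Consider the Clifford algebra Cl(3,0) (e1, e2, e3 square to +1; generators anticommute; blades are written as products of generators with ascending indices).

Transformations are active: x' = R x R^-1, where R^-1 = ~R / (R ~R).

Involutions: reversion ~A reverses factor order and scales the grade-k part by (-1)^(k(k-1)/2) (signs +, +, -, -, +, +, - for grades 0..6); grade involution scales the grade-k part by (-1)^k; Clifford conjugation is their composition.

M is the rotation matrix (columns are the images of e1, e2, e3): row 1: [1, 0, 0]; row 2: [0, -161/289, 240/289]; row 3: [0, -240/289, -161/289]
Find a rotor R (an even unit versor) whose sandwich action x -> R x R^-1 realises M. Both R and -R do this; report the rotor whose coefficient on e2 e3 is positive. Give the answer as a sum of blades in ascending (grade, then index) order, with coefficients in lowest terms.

Method: write R = a + b12*e1 e2 + b13*e1 e3 + b23*e2 e3 with a^2 + b12^2 + b13^2 + b23^2 = 1 (so R^-1 = ~R). Expanding the columns R e_j ~R gives tr M = 4a^2 - 1 and, from the antisymmetric part, M21 - M12 = -4a*b12, M13 - M31 = 4a*b13, M32 - M23 = -4a*b23.
Here tr M = -33/289, so a^2 = (1 + tr M)/4 = 64/289 and a = ±8/17. Taking a = 8/17: M21 - M12 = 0, M13 - M31 = 0, M32 - M23 = -480/289, giving b12 = 0, b13 = 0, b23 = 15/17, i.e. R = 8/17 + 15/17*e2 e3.
Its e2 e3 coefficient is already positive.
Answer: 8/17 + 15/17*e2 e3. Key observation: the double cover Spin(3) -> SO(3) sends R and -R to the same matrix (trace -33/289 here), so the stated sign of the e2 e3 coefficient is what selects one sheet.


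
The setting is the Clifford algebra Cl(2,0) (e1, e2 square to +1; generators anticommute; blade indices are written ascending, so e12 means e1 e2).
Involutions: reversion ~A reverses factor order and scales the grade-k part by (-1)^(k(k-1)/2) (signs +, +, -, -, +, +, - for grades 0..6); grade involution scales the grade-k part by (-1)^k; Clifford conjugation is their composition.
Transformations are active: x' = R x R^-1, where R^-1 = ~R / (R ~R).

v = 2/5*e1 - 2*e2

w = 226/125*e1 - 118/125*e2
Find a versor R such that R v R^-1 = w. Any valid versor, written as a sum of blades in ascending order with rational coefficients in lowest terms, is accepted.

Equal squares first: v^2 = w^2 = 104/25. Then v + w = 276/125*e1 - 368/125*e2 is a versor taking v to w, provided it is invertible.
Answer: 276/125*e1 - 368/125*e2


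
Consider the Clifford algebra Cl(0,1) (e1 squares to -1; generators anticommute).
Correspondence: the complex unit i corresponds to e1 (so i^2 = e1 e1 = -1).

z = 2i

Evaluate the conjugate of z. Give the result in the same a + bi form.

In blades: z = 2*e1.
Conjugation here is Clifford conjugation: the scalar is fixed and the grade-1 and grade-2 blades all flip sign, giving -2*e1; translating back:
Answer: -2i


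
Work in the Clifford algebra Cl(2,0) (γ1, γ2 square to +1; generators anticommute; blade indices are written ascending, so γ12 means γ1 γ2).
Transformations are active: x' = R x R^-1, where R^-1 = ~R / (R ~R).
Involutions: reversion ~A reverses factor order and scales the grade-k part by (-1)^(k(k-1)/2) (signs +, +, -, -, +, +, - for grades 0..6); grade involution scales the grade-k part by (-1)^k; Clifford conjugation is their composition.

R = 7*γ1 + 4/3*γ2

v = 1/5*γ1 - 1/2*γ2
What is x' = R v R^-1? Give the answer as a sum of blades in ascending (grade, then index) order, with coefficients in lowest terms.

~R = 7*γ1 + 4/3*γ2, and R ~R = 457/9, so R^-1 = ~R / (457/9).
R v = 11/15 - 113/30*γ12
Answer: 1/457*γ1 + 2461/4570*γ2


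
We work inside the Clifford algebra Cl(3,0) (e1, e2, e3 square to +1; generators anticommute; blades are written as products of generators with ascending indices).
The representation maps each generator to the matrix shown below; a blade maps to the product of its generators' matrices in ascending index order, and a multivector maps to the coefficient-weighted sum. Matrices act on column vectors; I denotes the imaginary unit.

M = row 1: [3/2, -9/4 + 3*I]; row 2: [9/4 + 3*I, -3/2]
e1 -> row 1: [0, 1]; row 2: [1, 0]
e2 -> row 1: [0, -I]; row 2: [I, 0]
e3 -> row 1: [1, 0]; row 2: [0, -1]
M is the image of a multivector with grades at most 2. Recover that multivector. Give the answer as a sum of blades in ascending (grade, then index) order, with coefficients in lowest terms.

Method: 1, rho(e1), rho(e2), rho(e3) form a trace-orthogonal basis of the 2x2 complex matrices (tr(X Y) = 2 if X = Y, else 0), so M = m0*1 + m1*rho(e1) + m2*rho(e2) + m3*rho(e3) with m0 = tr(M)/2 = 0, m1 = tr(M rho(e1))/2 = 3*I, m2 = tr(M rho(e2))/2 = -9*I/4, m3 = tr(M rho(e3))/2 = 3/2.
Multiplying table entries, the bivector images are rho(e1 e2) = I*rho(e3), rho(e1 e3) = -I*rho(e2), rho(e2 e3) = I*rho(e1); with real blade coefficients the real parts of m0..m3 are the coefficients of 1, e1, e2, e3 and the imaginary parts give the bivectors (e2 e3: Im m1, e1 e3: -Im m2, e1 e2: Im m3).
Answer: 3/2*e3 + 9/4*e1 e3 + 3*e2 e3


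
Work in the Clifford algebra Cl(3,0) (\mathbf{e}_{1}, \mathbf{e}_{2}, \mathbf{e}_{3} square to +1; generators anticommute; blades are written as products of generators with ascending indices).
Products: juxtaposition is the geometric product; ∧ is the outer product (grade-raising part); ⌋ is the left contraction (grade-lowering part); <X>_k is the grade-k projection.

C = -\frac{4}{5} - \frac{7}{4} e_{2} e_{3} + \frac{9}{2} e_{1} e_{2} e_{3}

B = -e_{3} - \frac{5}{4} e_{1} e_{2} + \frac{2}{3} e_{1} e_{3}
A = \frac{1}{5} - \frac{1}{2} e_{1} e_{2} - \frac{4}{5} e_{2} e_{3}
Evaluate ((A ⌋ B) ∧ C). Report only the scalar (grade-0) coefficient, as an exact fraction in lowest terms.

step 1: -\frac{5}{8} - \frac{1}{5} e_{3} - \frac{1}{4} e_{1} e_{2} + \frac{2}{15} e_{1} e_{3}
step 2: \frac{1}{2} + \frac{4}{25} e_{3} + \frac{1}{5} e_{1} e_{2} - \frac{8}{75} e_{1} e_{3} + \frac{35}{32} e_{2} e_{3} - \frac{45}{16} e_{1} e_{2} e_{3}
Answer: \frac{1}{2}


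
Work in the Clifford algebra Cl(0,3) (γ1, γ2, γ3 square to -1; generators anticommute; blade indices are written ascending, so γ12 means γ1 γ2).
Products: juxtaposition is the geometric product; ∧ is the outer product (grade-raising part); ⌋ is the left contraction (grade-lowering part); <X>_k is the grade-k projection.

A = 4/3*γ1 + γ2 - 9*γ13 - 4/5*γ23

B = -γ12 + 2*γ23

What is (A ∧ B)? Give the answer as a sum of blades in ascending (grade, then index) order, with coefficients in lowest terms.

step 1: 8/3*γ123
Answer: 8/3*γ123


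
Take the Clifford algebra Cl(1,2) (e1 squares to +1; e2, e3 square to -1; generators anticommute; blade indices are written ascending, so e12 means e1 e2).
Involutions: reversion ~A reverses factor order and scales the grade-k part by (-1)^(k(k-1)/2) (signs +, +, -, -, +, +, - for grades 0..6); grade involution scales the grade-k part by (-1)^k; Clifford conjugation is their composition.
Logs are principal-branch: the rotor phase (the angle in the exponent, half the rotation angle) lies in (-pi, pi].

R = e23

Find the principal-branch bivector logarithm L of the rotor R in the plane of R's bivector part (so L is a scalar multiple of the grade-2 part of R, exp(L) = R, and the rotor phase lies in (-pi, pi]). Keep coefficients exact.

The scalar part of R is 0, so the principal-branch rotor phase is pinned; divide the bivector part by its sine to get the unit plane — L is the phase times that plane.
Concretely: cos(phase) = 0 gives phase = ±pi/2, and since phase/sin(phase) is even the sign is immaterial: L = (phase/sin(phase)) * <R>_2 = (pi/2) * <R>_2.
Answer: pi/2*e23


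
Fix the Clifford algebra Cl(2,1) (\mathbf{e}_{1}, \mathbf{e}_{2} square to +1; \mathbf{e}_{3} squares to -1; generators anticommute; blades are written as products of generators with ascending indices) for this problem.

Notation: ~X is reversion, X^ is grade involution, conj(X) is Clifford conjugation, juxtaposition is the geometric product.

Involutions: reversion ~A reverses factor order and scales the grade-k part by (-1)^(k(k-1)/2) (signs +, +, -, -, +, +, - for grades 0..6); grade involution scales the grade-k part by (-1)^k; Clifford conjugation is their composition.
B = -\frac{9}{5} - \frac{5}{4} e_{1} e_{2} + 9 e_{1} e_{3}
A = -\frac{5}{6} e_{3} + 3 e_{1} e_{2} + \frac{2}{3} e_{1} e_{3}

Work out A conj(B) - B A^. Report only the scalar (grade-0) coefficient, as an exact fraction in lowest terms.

first term: -\frac{39}{4} + \frac{15}{2} e_{1} + \frac{3}{2} e_{3} - \frac{27}{5} e_{1} e_{2} - \frac{6}{5} e_{1} e_{3} + \frac{167}{6} e_{2} e_{3} - \frac{25}{24} e_{1} e_{2} e_{3}
second term: \frac{39}{4} - \frac{15}{2} e_{1} - \frac{3}{2} e_{3} - \frac{27}{5} e_{1} e_{2} - \frac{6}{5} e_{1} e_{3} + \frac{167}{6} e_{2} e_{3} - \frac{25}{24} e_{1} e_{2} e_{3}
Answer: -\frac{39}{2}


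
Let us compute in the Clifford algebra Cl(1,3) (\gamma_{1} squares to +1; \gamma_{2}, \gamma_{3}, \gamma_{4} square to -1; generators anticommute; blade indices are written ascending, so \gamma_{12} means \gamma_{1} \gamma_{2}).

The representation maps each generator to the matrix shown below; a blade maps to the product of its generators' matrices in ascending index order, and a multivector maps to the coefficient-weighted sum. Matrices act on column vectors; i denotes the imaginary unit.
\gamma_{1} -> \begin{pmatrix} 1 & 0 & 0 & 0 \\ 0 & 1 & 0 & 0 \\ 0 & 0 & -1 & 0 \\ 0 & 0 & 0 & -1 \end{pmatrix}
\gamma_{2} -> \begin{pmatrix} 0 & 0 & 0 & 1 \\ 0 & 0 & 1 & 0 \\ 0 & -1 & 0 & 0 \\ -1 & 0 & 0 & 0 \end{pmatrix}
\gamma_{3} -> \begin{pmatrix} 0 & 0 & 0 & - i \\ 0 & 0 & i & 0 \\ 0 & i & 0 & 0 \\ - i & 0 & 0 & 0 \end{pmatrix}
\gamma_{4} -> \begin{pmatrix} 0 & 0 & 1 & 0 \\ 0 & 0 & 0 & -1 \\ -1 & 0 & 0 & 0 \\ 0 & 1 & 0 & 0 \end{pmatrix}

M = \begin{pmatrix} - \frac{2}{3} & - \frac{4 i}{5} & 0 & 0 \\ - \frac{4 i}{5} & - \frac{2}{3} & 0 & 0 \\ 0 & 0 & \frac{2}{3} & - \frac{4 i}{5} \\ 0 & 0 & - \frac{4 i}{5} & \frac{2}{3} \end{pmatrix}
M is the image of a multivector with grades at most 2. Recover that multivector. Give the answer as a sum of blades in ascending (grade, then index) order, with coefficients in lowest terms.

Method: the blade images are trace-orthogonal — tr(rho(e_A) rho(e_B)^-1) = 4 if A = B and 0 otherwise — and rho(e_A)^-1 = (e_A)^2 * rho(e_A) with (e_A)^2 = +1 or -1, so the coefficient of e_A in the preimage is (e_A)^2 * tr(M rho(e_A))/4.
Nonzero projections over blades of grade <= 2: \gamma_{1}: (\gamma_{1})^2 = +1, tr(M rho(\gamma_{1})) = - \frac{8}{3}, coefficient -\frac{2}{3}; \gamma_{34}: (\gamma_{34})^2 = -1, tr(M rho(\gamma_{34})) = - \frac{16}{5}, coefficient \frac{4}{5}. Every other blade of grade <= 2 projects to 0.
Answer: -\frac{2}{3} \gamma_{1} + \frac{4}{5} \gamma_{34}


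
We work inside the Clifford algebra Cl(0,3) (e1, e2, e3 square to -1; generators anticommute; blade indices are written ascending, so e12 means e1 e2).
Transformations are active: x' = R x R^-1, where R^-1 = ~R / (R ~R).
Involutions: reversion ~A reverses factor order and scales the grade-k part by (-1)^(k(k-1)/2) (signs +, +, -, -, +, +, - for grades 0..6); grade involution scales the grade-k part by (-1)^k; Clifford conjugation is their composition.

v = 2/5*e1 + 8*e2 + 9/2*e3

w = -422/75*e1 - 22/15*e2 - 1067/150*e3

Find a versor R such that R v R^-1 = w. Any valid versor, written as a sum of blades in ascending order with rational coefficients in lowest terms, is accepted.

A norm check does it: q(v) = q(w) = -8441/100, hence R = v + w = -392/75*e1 + 98/15*e2 - 196/75*e3 realises the map — parallel part kept, (v - w)/2 negated, v carried to w.
Answer: -392/75*e1 + 98/15*e2 - 196/75*e3


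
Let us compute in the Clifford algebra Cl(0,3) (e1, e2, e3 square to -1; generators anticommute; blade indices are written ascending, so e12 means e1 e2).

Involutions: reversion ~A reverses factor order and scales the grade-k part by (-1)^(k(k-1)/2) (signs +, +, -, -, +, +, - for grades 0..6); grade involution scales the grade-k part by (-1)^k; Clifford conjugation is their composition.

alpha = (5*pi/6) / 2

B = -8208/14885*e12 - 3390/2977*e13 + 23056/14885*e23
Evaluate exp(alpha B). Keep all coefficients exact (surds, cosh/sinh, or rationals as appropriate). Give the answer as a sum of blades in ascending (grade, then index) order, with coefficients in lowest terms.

B^2 term by term: the squares give (-8208/14885)^2*(e12)^2 + (-3390/2977)^2*(e13)^2 + (23056/14885)^2*(e23)^2 = 67371264/221563225*(-1) + 11492100/8862529*(-1) + 531579136/221563225*(-1) = -4 (each basis 2-blade squares to minus the product of its generators' squares); cross terms between blades sharing an index anticommute and cancel. So B^2 = -4.
B^2 = -4 — B^2 < 0, so the exponential closes trigonometrically: l = 2, alpha*l = 5*pi/6, so exp(alpha B) = cos(5*pi/6) + (sin(5*pi/6)/2)*B = -sqrt(3)/2 + (1/4)*B.
Answer: -sqrt(3)/2 - 2052/14885*e12 - 1695/5954*e13 + 5764/14885*e23


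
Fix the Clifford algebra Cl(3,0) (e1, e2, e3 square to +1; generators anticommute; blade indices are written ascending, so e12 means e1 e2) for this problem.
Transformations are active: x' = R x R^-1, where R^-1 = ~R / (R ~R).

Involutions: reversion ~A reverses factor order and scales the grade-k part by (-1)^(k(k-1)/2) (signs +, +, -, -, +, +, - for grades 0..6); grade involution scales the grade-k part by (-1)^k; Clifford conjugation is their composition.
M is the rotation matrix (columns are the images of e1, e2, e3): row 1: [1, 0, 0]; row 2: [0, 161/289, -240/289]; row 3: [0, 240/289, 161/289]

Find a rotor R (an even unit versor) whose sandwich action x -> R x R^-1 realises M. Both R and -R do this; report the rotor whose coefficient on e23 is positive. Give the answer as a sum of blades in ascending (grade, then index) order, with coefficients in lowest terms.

Method: write R = a + b12*e12 + b13*e13 + b23*e23 with a^2 + b12^2 + b13^2 + b23^2 = 1 (so R^-1 = ~R). Expanding the columns R e_j ~R gives tr M = 4a^2 - 1 and, from the antisymmetric part, M21 - M12 = -4a*b12, M13 - M31 = 4a*b13, M32 - M23 = -4a*b23.
Here tr M = 611/289, so a^2 = (1 + tr M)/4 = 225/289 and a = ±15/17. Taking a = 15/17: M21 - M12 = 0, M13 - M31 = 0, M32 - M23 = 480/289, giving b12 = 0, b13 = 0, b23 = -8/17, i.e. R = 15/17 - 8/17*e23.
Its e23 coefficient is negative, so report the other preimage -R.
Answer: -15/17 + 8/17*e23. Sheet selection: the two-to-one cover makes ±R indistinguishable at the matrix level (trace 611/289), so uniqueness comes from the required sign on e23.


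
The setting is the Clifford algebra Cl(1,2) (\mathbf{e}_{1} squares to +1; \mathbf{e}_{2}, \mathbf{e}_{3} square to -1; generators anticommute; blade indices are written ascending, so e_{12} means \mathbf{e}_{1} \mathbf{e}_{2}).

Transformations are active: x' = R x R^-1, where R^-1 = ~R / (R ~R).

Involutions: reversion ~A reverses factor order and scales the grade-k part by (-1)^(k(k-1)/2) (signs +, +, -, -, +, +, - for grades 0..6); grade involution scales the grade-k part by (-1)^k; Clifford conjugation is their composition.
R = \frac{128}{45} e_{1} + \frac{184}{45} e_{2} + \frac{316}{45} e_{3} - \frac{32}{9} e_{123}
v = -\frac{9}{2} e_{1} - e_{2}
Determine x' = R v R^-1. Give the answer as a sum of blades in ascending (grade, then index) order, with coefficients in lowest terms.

~R = \frac{128}{45} e_{1} + \frac{184}{45} e_{2} + \frac{316}{45} e_{3} + \frac{32}{9} e_{123}, and R ~R = -\frac{10192}{225}, so R^-1 = ~R / (-\frac{10192}{225}).
R v = -\frac{392}{45} + \frac{140}{9} e_{12} + \frac{1582}{45} e_{13} + \frac{1036}{45} e_{23}
Answer: \frac{15083}{1638} e_{1} + \frac{2209}{273} e_{2} + \frac{212}{819} e_{3}


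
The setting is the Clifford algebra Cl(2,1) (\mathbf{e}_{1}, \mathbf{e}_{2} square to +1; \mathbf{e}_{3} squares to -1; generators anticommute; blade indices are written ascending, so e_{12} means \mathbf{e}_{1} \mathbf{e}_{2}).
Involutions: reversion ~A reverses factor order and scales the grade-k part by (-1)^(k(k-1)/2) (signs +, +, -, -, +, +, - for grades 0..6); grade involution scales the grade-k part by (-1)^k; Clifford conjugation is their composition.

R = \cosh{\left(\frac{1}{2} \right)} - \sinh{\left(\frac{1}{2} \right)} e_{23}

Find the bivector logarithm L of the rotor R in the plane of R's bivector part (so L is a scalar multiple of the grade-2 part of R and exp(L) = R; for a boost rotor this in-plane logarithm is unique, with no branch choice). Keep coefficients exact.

The scalar part of R is \cosh{\left(\frac{1}{2} \right)}, which determines |rapidity| via cosh; the sign lives in the bivector part, and pairing them (bivector part over sinh of the rapidity = the plane) gives the unique in-plane L = rapidity * plane.
Concretely: cosh(rapidity) = \cosh{\left(\frac{1}{2} \right)} gives rapidity = ±\frac{1}{2}, and since rapidity/sinh(rapidity) is even the sign is immaterial: L = (rapidity/sinh(rapidity)) * <R>_2 = (\frac{1}{2 \sinh{\left(\frac{1}{2} \right)}}) * <R>_2.
Answer: - \frac{1}{2} e_{23}


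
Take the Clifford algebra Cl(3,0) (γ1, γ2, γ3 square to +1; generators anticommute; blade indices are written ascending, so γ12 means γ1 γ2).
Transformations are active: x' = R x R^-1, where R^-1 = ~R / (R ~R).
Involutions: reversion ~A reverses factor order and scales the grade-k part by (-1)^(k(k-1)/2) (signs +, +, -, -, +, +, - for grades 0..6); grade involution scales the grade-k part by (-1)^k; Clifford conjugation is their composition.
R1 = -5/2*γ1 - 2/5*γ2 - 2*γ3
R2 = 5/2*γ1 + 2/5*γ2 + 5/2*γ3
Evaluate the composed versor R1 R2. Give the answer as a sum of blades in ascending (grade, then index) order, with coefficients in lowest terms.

Distribute over the terms of R1 (each basis-blade product reordered to ascending indices, repeated generators contracted through their squares):
(-5/2*γ1) R2 = -25/4 - γ12 - 25/4*γ13
(-2/5*γ2) R2 = -4/25 + γ12 - γ23
(-2*γ3) R2 = -5 + 5*γ13 + 4/5*γ23
Summing the partial products and collecting blades:
Answer: -1141/100 - 5/4*γ13 - 1/5*γ23


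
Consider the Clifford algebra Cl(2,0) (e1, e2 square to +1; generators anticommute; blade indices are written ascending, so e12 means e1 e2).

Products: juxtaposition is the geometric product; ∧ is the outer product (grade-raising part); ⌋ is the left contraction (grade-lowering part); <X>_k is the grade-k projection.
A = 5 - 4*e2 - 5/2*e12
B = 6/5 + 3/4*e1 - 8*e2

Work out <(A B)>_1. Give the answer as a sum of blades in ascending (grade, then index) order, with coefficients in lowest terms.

step 1: 38 + 95/4*e1 - 1717/40*e2
step 2: 95/4*e1 - 1717/40*e2
Answer: 95/4*e1 - 1717/40*e2


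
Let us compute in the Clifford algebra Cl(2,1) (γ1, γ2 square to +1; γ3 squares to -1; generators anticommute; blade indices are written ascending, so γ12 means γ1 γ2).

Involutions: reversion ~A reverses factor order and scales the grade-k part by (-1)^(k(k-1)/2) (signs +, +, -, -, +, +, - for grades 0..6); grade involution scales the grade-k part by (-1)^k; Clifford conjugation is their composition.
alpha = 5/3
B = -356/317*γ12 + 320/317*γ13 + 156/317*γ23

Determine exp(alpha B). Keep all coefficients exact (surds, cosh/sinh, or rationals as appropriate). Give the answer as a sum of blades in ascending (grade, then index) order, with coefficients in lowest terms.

B^2 term by term: the squares give (-356/317)^2*(γ12)^2 + (320/317)^2*(γ13)^2 + (156/317)^2*(γ23)^2 = 126736/100489*(-1) + 102400/100489*(+1) + 24336/100489*(+1) = 0 (each basis 2-blade squares to minus the product of its generators' squares); cross terms between blades sharing an index anticommute and cancel. So B^2 = 0.
B^2 = 0, hence only two terms survive: exp(alpha B) = 1 + alpha B (parabolic case).
Answer: 1 - 1780/951*γ12 + 1600/951*γ13 + 260/317*γ23


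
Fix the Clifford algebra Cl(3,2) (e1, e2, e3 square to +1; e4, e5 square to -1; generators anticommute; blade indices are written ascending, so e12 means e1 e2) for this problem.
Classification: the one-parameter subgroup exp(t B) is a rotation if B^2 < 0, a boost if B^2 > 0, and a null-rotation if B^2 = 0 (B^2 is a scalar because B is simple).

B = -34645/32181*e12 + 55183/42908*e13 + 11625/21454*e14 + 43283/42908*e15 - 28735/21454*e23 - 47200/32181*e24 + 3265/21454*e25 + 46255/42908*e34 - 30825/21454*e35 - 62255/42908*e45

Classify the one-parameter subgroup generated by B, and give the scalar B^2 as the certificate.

B^2 term by term: the squares give (-34645/32181)^2*(e12)^2 + (55183/42908)^2*(e13)^2 + (11625/21454)^2*(e14)^2 + (43283/42908)^2*(e15)^2 + (-28735/21454)^2*(e23)^2 + (-47200/32181)^2*(e24)^2 + (3265/21454)^2*(e25)^2 + (46255/42908)^2*(e34)^2 + (-30825/21454)^2*(e35)^2 + (-62255/42908)^2*(e45)^2 = 1200276025/1035616761*(-1) + 3045163489/1841096464*(-1) + 135140625/460274116*(+1) + 1873418089/1841096464*(+1) + 825700225/460274116*(-1) + 2227840000/1035616761*(+1) + 10660225/460274116*(+1) + 2139525025/1841096464*(+1) + 950180625/460274116*(+1) + 3875685025/1841096464*(-1) = 0 (each basis 2-blade squares to minus the product of its generators' squares); cross terms between blades sharing an index anticommute and cancel; the commuting (index-disjoint) pairs give grade-4 terms 2*c*c'*(blade product), which cancel blade by blade — e1234: -1602504475/690411174 + 1302318800/345205587 - 334044375/230137058 = 0; e1235: 355977375/115068529 - 180172495/460274116 - 1243737005/460274116 = 0; e1245: 2156824475/690411174 - 37955625/230137058 - 1021478800/345205587 = 0; e1345: -3435417665/920548232 + 358340625/230137058 + 2002055165/920548232 = 0; e2345: 1788897425/460274116 - 484980000/115068529 + 151022575/460274116 = 0 — confirming B is simple. So B^2 = 0.
Answer: null-rotation, certificate B^2 = 0. The scalar 0 is the complete invariant here: its sign names the subgroup type.


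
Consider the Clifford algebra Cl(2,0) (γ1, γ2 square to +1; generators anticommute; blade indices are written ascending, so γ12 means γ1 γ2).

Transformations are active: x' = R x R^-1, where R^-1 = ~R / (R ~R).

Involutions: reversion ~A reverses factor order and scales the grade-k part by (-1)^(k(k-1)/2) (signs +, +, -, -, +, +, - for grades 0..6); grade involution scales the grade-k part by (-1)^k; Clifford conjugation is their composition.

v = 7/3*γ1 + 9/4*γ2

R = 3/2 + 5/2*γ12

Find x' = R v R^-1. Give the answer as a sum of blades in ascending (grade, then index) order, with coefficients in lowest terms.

~R = 3/2 - 5/2*γ12, and R ~R = 17/2, so R^-1 = ~R / (17/2).
R v = 73/8*γ1 - 59/24*γ2
Answer: 181/204*γ1 - 53/17*γ2


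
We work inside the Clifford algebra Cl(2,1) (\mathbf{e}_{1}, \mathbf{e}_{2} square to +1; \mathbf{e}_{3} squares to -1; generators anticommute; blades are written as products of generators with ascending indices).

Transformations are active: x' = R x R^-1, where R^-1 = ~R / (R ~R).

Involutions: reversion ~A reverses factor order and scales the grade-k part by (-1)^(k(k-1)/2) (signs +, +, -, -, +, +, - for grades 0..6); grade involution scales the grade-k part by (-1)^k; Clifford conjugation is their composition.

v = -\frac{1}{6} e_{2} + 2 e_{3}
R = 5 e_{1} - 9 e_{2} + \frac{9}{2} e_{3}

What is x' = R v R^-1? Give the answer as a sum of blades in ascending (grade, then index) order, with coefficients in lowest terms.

~R = 5 e_{1} - 9 e_{2} + \frac{9}{2} e_{3}, and R ~R = \frac{343}{4}, so R^-1 = ~R / (\frac{343}{4}).
R v = -\frac{15}{2} - \frac{5}{6} e_{1} e_{2} + 10 e_{1} e_{3} - \frac{69}{4} e_{2} e_{3}
Answer: -\frac{300}{343} e_{1} + \frac{3583}{2058} e_{2} - \frac{956}{343} e_{3}


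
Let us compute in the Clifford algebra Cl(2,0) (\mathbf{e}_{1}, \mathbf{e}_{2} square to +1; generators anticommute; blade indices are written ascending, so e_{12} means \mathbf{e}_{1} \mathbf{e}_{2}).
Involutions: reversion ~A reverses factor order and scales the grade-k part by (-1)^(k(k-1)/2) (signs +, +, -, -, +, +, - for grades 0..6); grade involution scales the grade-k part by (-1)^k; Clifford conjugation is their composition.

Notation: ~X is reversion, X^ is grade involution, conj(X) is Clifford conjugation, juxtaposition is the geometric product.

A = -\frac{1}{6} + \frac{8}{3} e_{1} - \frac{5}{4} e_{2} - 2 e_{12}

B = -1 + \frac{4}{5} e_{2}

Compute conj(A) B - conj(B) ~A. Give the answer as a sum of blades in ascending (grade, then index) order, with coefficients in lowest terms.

first term: \frac{7}{6} + \frac{64}{15} e_{1} - \frac{83}{60} e_{2} - \frac{62}{15} e_{12}
second term: \frac{7}{6} - \frac{16}{15} e_{1} + \frac{83}{60} e_{2} + \frac{2}{15} e_{12}
Answer: \frac{16}{3} e_{1} - \frac{83}{30} e_{2} - \frac{64}{15} e_{12}


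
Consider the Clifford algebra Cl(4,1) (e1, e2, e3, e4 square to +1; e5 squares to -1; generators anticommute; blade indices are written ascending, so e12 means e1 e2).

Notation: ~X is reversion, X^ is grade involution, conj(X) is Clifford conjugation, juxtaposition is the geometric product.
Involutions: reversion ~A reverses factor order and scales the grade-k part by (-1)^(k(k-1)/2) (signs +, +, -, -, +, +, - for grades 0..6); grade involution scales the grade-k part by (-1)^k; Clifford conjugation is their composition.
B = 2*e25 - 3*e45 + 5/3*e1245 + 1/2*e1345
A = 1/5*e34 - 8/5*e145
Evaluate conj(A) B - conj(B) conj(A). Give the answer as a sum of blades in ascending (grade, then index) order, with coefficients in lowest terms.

first term: 24/5*e1 - 8/3*e2 - 4/5*e3 + 1/10*e15 + 3/5*e35 + 16/5*e124 - 1/3*e1235 - 2/5*e2345
second term: -24/5*e1 + 8/3*e2 + 4/5*e3 + 1/10*e15 + 3/5*e35 + 16/5*e124 + 1/3*e1235 + 2/5*e2345
Answer: 48/5*e1 - 16/3*e2 - 8/5*e3 - 2/3*e1235 - 4/5*e2345


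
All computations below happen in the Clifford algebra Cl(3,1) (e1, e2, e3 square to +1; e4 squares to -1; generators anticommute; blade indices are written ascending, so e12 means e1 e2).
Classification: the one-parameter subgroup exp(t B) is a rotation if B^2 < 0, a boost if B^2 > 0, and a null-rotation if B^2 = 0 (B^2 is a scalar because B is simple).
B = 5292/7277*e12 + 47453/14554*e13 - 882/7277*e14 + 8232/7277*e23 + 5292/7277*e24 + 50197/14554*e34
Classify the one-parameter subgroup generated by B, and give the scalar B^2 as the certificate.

B^2 term by term: the squares give (5292/7277)^2*(e12)^2 + (47453/14554)^2*(e13)^2 + (-882/7277)^2*(e14)^2 + (8232/7277)^2*(e23)^2 + (5292/7277)^2*(e24)^2 + (50197/14554)^2*(e34)^2 = 28005264/52954729*(-1) + 2251787209/211818916*(-1) + 777924/52954729*(+1) + 67765824/52954729*(-1) + 28005264/52954729*(+1) + 2519738809/211818916*(+1) = 0 (each basis 2-blade squares to minus the product of its generators' squares); cross terms between blades sharing an index anticommute and cancel; the commuting (index-disjoint) pairs give grade-4 terms 2*c*c'*(blade product), which cancel blade by blade — e1234: 265642524/52954729 - 251121276/52954729 - 14521248/52954729 = 0 — confirming B is simple. So B^2 = 0.
Answer: null-rotation, certificate B^2 = 0. No conjugation can change B^2 = 0; the sign gives the class.


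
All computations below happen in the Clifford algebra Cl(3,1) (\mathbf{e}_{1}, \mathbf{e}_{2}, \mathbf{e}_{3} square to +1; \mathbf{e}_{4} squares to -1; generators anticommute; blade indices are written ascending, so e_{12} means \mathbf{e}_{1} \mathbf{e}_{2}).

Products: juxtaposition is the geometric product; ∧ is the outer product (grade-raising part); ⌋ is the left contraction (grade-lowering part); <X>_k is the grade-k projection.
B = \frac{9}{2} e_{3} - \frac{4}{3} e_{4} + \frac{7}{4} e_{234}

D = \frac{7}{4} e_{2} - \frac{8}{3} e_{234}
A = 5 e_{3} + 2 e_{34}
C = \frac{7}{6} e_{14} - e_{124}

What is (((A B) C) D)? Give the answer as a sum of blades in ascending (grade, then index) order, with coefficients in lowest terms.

step 1: \frac{45}{2} + \frac{7}{2} e_{2} + \frac{8}{3} e_{3} - 9 e_{4} - \frac{35}{4} e_{24} - \frac{20}{3} e_{34}
step 2: -\frac{7}{4} e_{1} + \frac{29}{24} e_{12} + \frac{70}{9} e_{13} + \frac{119}{4} e_{14} - \frac{20}{3} e_{123} - \frac{319}{12} e_{124} - \frac{28}{9} e_{134} - \frac{8}{3} e_{1234}
step 3: \frac{2657}{288} e_{1} + \frac{2261}{432} e_{12} - \frac{533}{9} e_{13} + \frac{4139}{144} e_{14} + \frac{1183}{18} e_{123} - \frac{13531}{432} e_{124} - \frac{71}{9} e_{134} - \frac{7}{9} e_{1234}
Answer: \frac{2657}{288} e_{1} + \frac{2261}{432} e_{12} - \frac{533}{9} e_{13} + \frac{4139}{144} e_{14} + \frac{1183}{18} e_{123} - \frac{13531}{432} e_{124} - \frac{71}{9} e_{134} - \frac{7}{9} e_{1234}


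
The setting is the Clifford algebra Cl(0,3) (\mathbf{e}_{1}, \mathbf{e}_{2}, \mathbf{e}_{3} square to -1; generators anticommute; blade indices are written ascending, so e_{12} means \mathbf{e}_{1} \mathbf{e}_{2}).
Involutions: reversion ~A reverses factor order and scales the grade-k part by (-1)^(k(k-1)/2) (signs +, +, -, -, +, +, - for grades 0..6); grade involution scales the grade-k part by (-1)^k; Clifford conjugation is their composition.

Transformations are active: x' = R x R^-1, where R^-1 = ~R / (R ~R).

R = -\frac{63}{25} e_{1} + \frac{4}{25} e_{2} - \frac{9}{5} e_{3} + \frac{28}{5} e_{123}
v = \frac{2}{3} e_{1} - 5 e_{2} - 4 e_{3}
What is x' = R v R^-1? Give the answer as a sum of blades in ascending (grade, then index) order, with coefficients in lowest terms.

~R = -\frac{63}{25} e_{1} + \frac{4}{25} e_{2} - \frac{9}{5} e_{3} - \frac{28}{5} e_{123}, and R ~R = -\frac{5122}{125}, so R^-1 = ~R / (-\frac{5122}{125}).
R v = -\frac{118}{25} + \frac{2617}{75} e_{12} - \frac{418}{25} e_{13} - \frac{1003}{75} e_{23}
Answer: \frac{2372}{985} e_{1} + \frac{5977}{12805} e_{2} - \frac{45730}{7683} e_{3}


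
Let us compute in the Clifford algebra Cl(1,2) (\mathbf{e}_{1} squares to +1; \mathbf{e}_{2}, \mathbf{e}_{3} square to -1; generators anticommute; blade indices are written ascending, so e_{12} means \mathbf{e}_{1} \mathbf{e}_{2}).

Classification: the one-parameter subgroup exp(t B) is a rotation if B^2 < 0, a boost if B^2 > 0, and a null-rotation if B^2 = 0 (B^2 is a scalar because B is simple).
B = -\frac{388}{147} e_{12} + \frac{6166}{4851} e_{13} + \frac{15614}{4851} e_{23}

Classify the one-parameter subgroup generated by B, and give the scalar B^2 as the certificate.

B^2 term by term: the squares give (-\frac{388}{147})^2*(e_{12})^2 + (\frac{6166}{4851})^2*(e_{13})^2 + (\frac{15614}{4851})^2*(e_{23})^2 = \frac{150544}{21609}*(+1) + \frac{38019556}{23532201}*(+1) + \frac{243796996}{23532201}*(-1) = -\frac{16}{9} (each basis 2-blade squares to minus the product of its generators' squares); cross terms between blades sharing an index anticommute and cancel. So B^2 = -\frac{16}{9}.
Answer: rotation, certificate B^2 = -\frac{16}{9}. Check the certificate: B^2 = -\frac{16}{9}, and that sign is decisive whatever form B takes.


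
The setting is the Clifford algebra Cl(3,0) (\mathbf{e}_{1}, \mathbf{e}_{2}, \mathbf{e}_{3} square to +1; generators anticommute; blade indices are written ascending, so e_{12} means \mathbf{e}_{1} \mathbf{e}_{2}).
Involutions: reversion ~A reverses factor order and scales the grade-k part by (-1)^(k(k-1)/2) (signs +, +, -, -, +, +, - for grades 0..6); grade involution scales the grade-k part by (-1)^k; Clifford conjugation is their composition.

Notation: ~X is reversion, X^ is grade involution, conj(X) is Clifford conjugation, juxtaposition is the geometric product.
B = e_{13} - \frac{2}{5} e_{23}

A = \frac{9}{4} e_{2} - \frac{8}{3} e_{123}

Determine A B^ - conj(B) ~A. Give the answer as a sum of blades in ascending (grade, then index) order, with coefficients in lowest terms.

first term: -\frac{16}{15} e_{1} - \frac{8}{3} e_{2} - \frac{9}{10} e_{3} - \frac{9}{4} e_{123}
second term: -\frac{16}{15} e_{1} - \frac{8}{3} e_{2} - \frac{9}{10} e_{3} + \frac{9}{4} e_{123}
Answer: -\frac{9}{2} e_{123}


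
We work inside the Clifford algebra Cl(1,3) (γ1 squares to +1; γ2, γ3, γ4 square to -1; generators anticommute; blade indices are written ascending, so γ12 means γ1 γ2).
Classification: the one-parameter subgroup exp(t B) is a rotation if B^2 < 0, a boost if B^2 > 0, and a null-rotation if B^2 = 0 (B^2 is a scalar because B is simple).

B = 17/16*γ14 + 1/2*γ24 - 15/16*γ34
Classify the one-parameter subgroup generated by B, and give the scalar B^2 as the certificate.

B^2 term by term: the squares give (17/16)^2*(γ14)^2 + (1/2)^2*(γ24)^2 + (-15/16)^2*(γ34)^2 = 289/256*(+1) + 1/4*(-1) + 225/256*(-1) = 0 (each basis 2-blade squares to minus the product of its generators' squares); cross terms between blades sharing an index anticommute and cancel. So B^2 = 0.
Answer: null-rotation, certificate B^2 = 0. One invariant decides it: the square 0 survives every conjugation, and its sign is exactly the classification.


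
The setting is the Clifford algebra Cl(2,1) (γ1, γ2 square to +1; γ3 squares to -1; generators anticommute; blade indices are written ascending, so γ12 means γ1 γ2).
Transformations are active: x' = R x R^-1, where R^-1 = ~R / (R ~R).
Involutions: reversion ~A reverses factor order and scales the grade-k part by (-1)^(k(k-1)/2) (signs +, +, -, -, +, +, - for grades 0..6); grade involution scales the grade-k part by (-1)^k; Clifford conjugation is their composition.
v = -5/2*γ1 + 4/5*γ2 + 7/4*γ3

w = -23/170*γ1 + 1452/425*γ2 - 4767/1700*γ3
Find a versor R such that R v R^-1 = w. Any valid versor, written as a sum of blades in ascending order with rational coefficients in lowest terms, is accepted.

A norm check does it: q(v) = q(w) = 1531/400, hence R = v + w = -224/85*γ1 + 1792/425*γ2 - 448/425*γ3 realises the map — parallel part kept, (v - w)/2 negated, v carried to w.
Answer: -224/85*γ1 + 1792/425*γ2 - 448/425*γ3


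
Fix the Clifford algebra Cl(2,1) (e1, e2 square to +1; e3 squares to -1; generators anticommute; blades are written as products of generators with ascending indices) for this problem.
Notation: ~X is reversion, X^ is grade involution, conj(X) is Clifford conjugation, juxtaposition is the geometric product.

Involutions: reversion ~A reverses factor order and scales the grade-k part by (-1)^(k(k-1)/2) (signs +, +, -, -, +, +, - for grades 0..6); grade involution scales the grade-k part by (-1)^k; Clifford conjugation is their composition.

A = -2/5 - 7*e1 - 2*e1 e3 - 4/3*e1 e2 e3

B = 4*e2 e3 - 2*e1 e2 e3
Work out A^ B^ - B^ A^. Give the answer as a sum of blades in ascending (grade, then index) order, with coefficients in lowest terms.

first term: 8/3 + 16/3*e1 + 4*e2 - 8*e1 e2 + 62/5*e2 e3 + 136/5*e1 e2 e3
second term: 8/3 + 16/3*e1 + 4*e2 + 8*e1 e2 + 62/5*e2 e3 + 136/5*e1 e2 e3
Answer: -16*e1 e2


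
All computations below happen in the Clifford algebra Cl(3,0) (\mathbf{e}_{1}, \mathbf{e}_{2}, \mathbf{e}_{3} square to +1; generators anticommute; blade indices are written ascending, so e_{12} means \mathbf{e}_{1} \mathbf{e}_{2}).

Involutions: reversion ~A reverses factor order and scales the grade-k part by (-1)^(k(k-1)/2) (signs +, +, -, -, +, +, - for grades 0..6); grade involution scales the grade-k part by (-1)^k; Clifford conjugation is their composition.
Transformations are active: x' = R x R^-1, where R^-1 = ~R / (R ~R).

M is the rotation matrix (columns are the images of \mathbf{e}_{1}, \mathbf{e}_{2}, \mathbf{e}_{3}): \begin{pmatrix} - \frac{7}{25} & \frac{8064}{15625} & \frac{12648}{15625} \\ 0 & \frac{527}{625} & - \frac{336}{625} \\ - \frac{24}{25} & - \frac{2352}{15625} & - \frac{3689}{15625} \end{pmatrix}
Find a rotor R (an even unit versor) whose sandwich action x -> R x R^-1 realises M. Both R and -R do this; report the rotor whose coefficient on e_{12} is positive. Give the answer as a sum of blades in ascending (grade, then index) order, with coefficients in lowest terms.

Method: write R = a + b12*e_{12} + b13*e_{13} + b23*e_{23} with a^2 + b12^2 + b13^2 + b23^2 = 1 (so R^-1 = ~R). Expanding the columns R e_j ~R gives tr M = 4a^2 - 1 and, from the antisymmetric part, M21 - M12 = -4a*b12, M13 - M31 = 4a*b13, M32 - M23 = -4a*b23.
Here tr M = \frac{5111}{15625}, so a^2 = (1 + tr M)/4 = \frac{5184}{15625} and a = ±\frac{72}{125}. Taking a = \frac{72}{125}: M21 - M12 = -\frac{8064}{15625}, M13 - M31 = \frac{27648}{15625}, M32 - M23 = \frac{6048}{15625}, giving b12 = \frac{28}{125}, b13 = \frac{96}{125}, b23 = -\frac{21}{125}, i.e. R = \frac{72}{125} + \frac{28}{125} e_{12} + \frac{96}{125} e_{13} - \frac{21}{125} e_{23}.
Its e_{12} coefficient is already positive.
Answer: \frac{72}{125} + \frac{28}{125} e_{12} + \frac{96}{125} e_{13} - \frac{21}{125} e_{23}. Uniqueness: Spin(3) -> SO(3) maps R and -R to the same rotation of trace \frac{5111}{15625}; fixing the sign of the e_{12} coefficient removes the ambiguity.


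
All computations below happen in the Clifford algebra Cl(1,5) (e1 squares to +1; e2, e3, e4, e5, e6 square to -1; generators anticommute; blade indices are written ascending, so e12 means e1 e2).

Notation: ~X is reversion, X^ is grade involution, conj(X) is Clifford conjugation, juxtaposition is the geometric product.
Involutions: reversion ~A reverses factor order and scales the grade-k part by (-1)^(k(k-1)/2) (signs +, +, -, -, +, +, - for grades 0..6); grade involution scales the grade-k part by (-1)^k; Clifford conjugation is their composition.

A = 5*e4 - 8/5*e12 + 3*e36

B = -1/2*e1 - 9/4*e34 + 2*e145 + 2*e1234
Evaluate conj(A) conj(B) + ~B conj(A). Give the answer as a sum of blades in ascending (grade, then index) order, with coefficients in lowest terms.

first term: -4/5*e2 - 45/4*e3 + 5/2*e14 - 10*e15 + 16/5*e34 + 27/4*e46 - 10*e123 - 3/2*e136 - 16/5*e245 + 18/5*e1234 + 6*e1246 - 6*e13456
second term: -4/5*e2 + 45/4*e3 + 5/2*e14 + 10*e15 + 16/5*e34 - 27/4*e46 + 10*e123 + 3/2*e136 - 16/5*e245 + 18/5*e1234 - 6*e1246 + 6*e13456
Answer: -8/5*e2 + 5*e14 + 32/5*e34 - 32/5*e245 + 36/5*e1234


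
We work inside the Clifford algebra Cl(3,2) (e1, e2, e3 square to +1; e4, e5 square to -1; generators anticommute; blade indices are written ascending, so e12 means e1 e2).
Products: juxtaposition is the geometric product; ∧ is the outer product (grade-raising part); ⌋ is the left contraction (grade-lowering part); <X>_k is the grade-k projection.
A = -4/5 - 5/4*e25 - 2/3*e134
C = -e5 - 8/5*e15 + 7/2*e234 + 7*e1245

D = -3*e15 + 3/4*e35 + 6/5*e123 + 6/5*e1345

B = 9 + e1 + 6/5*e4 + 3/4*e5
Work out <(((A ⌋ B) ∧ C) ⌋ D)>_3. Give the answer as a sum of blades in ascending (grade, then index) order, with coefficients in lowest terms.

step 1: -36/5 - 4/5*e1 - 24/25*e4 - 3/5*e5
step 2: 36/5*e5 + 308/25*e15 + 24/25*e45 - 192/125*e145 - 126/5*e234 - 14/5*e1234 - 252/5*e1245 + 21/10*e2345
step 3: -924/25 - 108/5*e1 + 4527/625*e3 - 144/125*e13 + 1848/125*e34 + 216/25*e134
step 4: 216/25*e134
Answer: 216/25*e134
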